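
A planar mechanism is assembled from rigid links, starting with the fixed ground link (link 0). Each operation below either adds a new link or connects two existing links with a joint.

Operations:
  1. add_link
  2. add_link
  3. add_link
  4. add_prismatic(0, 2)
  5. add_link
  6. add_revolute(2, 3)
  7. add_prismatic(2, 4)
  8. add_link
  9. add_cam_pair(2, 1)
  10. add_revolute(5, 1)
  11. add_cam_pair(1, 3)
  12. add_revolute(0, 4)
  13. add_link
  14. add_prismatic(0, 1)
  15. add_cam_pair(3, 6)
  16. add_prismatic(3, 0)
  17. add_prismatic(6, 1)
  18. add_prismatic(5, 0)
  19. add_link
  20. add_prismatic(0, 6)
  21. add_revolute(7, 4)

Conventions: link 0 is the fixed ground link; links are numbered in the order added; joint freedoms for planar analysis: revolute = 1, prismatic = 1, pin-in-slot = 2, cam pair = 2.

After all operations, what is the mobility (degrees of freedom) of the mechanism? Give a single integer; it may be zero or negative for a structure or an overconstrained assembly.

ground; <1,0,0>
#1 <2,0,0>
#2 <3,0,0>
#3 <4,0,0>
P:0↔2 J1 <4,1,0>
#4 <5,1,0>
R:2↔3 J1 <5,2,0>
P:2↔4 J1 <5,3,0>
#5 <6,3,0>
C:2↔1 J2 <6,3,1>
R:5↔1 J1 <6,4,1>
C:1↔3 J2 <6,4,2>
R:0↔4 J1 <6,5,2>
#6 <7,5,2>
P:0↔1 J1 <7,6,2>
C:3↔6 J2 <7,6,3>
P:3↔0 J1 <7,7,3>
P:6↔1 J1 <7,8,3>
P:5↔0 J1 <7,9,3>
#7 <8,9,3>
P:0↔6 J1 <8,10,3>
R:7↔4 J1 <8,11,3>
3×7 − 2×11 − 1×3 = -4

M = -4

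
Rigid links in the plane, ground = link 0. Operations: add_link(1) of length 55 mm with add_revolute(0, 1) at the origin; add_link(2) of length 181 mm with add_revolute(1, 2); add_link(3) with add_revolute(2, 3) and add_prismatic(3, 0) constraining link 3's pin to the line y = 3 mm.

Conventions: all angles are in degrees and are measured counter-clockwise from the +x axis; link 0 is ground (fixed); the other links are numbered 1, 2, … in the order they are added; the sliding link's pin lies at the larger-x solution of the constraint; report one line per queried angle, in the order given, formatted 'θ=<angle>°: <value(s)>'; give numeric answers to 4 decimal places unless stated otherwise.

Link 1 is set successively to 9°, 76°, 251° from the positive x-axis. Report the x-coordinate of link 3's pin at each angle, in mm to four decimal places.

geometry: r = 55 mm, L = 181 mm, e = 3 mm
θ=9°: crank pin P = (r cos θ, r sin θ) = (54.322859, 8.603896)
θ=9°: h = r sin θ − e = 8.603896 − 3 = 5.603896
θ=9°: x = r cos θ + √(L² − h²) = 54.322859 + 180.913229 = 235.236088
θ=76°: crank pin P = (r cos θ, r sin θ) = (13.305704, 53.366265)
θ=76°: h = r sin θ − e = 53.366265 − 3 = 50.366265
θ=76°: x = r cos θ + √(L² − h²) = 13.305704 + 173.851199 = 187.156903
θ=251°: crank pin P = (r cos θ, r sin θ) = (-17.906248, -52.003522)
θ=251°: h = r sin θ − e = -52.003522 − 3 = -55.003522
θ=251°: x = r cos θ + √(L² − h²) = -17.906248 + 172.440171 = 154.533923

θ=9°: 235.2361
θ=76°: 187.1569
θ=251°: 154.5339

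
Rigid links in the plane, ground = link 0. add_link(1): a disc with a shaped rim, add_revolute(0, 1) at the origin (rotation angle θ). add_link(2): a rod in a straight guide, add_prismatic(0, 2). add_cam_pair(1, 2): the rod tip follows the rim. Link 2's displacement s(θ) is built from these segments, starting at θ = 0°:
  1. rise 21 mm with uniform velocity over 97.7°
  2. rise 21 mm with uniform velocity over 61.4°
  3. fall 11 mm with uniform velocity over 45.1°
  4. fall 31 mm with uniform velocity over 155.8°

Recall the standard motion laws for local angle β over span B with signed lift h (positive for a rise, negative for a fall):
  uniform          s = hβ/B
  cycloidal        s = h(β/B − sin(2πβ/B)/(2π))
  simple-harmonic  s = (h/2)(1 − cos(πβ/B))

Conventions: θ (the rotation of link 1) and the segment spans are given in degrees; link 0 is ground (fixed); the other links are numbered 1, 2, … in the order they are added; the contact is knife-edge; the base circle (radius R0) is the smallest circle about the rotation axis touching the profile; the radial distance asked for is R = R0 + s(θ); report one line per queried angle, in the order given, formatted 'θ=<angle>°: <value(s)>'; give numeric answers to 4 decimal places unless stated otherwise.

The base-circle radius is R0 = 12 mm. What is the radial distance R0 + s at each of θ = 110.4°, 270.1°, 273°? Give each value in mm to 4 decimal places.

segment 1 (0° to 97.7°, uniform, h = 21) is passed completely: s = 0.0000 + (21) = 21.0000
θ = 110.4° falls in segment 2 (97.7° to 159.1°, uniform, h = 21): β = 110.4 − 97.7 = 12.7°, B = 61.4°; Δs = 21·12.7/61.4 = 4.3436; s = 21.0000 + 4.3436 = 25.3436
segment 2 (97.7° to 159.1°, uniform, h = 21) is passed completely: s = 21.0000 + (21) = 42.0000
segment 3 (159.1° to 204.2°, uniform, h = -11) is passed completely: s = 42.0000 + (-11) = 31.0000
θ = 270.1° falls in segment 4 (204.2° to 360°, uniform, h = -31): β = 270.1 − 204.2 = 65.9°, B = 155.8°; Δs = -31·65.9/155.8 = -13.1123; s = 31.0000 − 13.1123 = 17.8877
θ = 273° falls in segment 4 (204.2° to 360°, uniform, h = -31): β = 273 − 204.2 = 68.8°, B = 155.8°; Δs = -31·68.8/155.8 = -13.6893; s = 31.0000 − 13.6893 = 17.3107
θ=110.4°: R = R0 + s = 12 + 25.3436 = 37.3436
θ=270.1°: R = R0 + s = 12 + 17.8877 = 29.8877
θ=273°: R = R0 + s = 12 + 17.3107 = 29.3107

θ=110.4°: 37.3436
θ=270.1°: 29.8877
θ=273°: 29.3107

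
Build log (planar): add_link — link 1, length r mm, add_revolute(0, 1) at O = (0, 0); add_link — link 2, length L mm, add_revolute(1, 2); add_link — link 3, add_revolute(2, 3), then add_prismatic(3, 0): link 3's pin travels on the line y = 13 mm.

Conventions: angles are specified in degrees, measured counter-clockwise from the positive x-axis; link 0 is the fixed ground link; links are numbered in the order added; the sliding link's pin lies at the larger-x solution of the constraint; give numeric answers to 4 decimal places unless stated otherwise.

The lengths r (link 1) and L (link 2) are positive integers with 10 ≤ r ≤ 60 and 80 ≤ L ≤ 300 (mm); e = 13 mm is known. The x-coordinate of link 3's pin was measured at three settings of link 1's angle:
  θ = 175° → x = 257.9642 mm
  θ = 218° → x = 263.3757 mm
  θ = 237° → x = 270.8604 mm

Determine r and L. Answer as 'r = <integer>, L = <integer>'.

constraint per measurement: (x − r cos θ)² + (r sin θ − e)² = L²
subtracting the θ₁ and θ₂ equations cancels the r² and L² terms:
r = (x₁² − x₂²) / (2[(x₁cos θ₁ + e sin θ₁) − (x₂cos θ₂ + e sin θ₂)]) = 35.0002 → r = 35
L² = (x₁ − r cos θ₁)² + (r sin θ₁ − e)² = 85848.9965 → L = 293.0000 → L = 293
check at θ₃=237°: x = 270.8604 (printed 270.8604) ✓

r = 35, L = 293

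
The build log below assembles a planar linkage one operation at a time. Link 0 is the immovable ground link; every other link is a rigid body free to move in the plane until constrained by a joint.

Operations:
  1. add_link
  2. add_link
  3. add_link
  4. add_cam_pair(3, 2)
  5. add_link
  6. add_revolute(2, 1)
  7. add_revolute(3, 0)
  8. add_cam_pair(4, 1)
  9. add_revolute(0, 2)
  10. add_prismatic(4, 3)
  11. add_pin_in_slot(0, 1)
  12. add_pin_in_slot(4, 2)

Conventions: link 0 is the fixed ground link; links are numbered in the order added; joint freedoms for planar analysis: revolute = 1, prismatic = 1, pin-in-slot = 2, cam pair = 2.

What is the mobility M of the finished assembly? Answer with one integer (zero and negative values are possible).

ground; <1,0,0>
#1 <2,0,0>
#2 <3,0,0>
#3 <4,0,0>
C:3↔2 J2 <4,0,1>
#4 <5,0,1>
R:2↔1 J1 <5,1,1>
R:3↔0 J1 <5,2,1>
C:4↔1 J2 <5,2,2>
R:0↔2 J1 <5,3,2>
P:4↔3 J1 <5,4,2>
PS:0↔1 J2 <5,4,3>
PS:4↔2 J2 <5,4,4>
3×4 − 2×4 − 1×4 = 0

M = 0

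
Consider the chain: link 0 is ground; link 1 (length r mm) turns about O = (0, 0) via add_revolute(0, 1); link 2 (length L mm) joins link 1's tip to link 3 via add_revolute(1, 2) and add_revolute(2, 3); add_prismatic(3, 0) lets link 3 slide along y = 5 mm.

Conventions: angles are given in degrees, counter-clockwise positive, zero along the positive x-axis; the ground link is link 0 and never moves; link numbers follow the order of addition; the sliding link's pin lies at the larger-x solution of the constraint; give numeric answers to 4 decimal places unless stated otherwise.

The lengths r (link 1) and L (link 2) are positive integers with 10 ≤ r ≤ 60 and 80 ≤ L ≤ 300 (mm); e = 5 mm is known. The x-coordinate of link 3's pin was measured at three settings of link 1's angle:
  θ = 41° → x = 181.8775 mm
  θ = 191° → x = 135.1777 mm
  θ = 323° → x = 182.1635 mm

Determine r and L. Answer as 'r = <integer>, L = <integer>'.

constraint per measurement: (x − r cos θ)² + (r sin θ − e)² = L²
subtracting the θ₁ and θ₂ equations cancels the r² and L² terms:
r = (x₁² − x₂²) / (2[(x₁cos θ₁ + e sin θ₁) − (x₂cos θ₂ + e sin θ₂)]) = 27.0000 → r = 27
L² = (x₁ − r cos θ₁)² + (r sin θ₁ − e)² = 26243.9957 → L = 162.0000 → L = 162
check at θ₃=323°: x = 182.1635 (printed 182.1635) ✓

r = 27, L = 162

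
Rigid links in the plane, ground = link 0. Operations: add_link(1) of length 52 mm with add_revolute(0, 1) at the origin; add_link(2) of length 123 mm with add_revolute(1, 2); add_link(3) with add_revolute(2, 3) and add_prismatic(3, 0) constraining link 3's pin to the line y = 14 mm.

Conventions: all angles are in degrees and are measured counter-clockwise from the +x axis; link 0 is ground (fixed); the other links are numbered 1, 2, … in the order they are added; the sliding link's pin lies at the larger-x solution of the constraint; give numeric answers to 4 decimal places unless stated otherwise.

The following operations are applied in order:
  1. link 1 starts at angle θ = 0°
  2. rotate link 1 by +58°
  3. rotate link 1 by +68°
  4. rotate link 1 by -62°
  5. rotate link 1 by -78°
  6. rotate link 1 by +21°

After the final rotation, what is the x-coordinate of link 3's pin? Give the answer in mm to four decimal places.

geometry: r = 52 mm, L = 123 mm, e = 14 mm; θ starts at 0°
rotate link 1 by +58°: θ ← 0° +58° = 58°
rotate link 1 by +68°: θ ← 58° +68° = 126°
rotate link 1 by -62°: θ ← 126° -62° = 64°
rotate link 1 by -78°: θ ← 64° -78° = -14°
rotate link 1 by +21°: θ ← -14° +21° = 7°
crank pin P = (r cos θ, r sin θ) = (51.612400, 6.337206)
h = r sin θ − e = 6.337206 − 14 = -7.662794
x = r cos θ + √(L² − h²) = 51.612400 + 122.761075 = 174.373475

174.3735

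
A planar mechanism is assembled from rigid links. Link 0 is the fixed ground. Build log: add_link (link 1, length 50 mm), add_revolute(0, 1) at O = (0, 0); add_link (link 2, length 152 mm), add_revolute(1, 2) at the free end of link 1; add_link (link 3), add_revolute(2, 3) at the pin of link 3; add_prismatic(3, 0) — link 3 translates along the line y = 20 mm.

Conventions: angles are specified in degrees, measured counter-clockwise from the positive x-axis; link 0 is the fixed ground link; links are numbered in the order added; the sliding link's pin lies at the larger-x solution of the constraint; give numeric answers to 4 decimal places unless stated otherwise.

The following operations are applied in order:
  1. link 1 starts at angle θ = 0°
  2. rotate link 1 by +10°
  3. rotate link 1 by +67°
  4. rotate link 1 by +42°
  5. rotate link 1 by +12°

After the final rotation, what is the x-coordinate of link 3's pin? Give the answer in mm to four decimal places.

geometry: r = 50 mm, L = 152 mm, e = 20 mm; θ starts at 0°
rotate link 1 by +10°: θ ← 0° +10° = 10°
rotate link 1 by +67°: θ ← 10° +67° = 77°
rotate link 1 by +42°: θ ← 77° +42° = 119°
rotate link 1 by +12°: θ ← 119° +12° = 131°
crank pin P = (r cos θ, r sin θ) = (-32.802951, 37.735479)
h = r sin θ − e = 37.735479 − 20 = 17.735479
x = r cos θ + √(L² − h²) = -32.802951 + 150.961759 = 118.158808

118.1588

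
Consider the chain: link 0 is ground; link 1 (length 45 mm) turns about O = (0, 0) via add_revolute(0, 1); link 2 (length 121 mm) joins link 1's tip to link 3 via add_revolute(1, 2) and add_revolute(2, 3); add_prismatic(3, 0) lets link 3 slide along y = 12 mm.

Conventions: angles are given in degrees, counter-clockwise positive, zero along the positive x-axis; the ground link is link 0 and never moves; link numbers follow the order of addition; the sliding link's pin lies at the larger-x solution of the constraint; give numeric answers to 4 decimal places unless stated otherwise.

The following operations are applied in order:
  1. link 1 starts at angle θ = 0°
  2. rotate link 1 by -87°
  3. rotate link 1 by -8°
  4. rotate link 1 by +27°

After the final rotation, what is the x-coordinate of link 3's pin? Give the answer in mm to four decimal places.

geometry: r = 45 mm, L = 121 mm, e = 12 mm; θ starts at 0°
rotate link 1 by -87°: θ ← 0° -87° = -87°
rotate link 1 by -8°: θ ← -87° -8° = -95°
rotate link 1 by +27°: θ ← -95° +27° = -68°
crank pin P = (r cos θ, r sin θ) = (16.857297, -41.723273)
h = r sin θ − e = -41.723273 − 12 = -53.723273
x = r cos θ + √(L² − h²) = 16.857297 + 108.419601 = 125.276898

125.2769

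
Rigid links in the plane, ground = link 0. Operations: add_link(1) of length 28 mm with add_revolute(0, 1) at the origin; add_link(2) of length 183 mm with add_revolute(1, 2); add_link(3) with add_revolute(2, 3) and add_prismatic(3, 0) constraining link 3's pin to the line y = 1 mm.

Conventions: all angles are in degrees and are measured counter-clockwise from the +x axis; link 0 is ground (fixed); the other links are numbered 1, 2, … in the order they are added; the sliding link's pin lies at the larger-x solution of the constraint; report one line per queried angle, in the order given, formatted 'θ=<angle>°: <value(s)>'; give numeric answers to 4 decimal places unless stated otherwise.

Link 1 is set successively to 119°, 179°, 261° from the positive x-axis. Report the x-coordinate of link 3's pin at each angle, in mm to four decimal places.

geometry: r = 28 mm, L = 183 mm, e = 1 mm
θ=119°: crank pin P = (r cos θ, r sin θ) = (-13.574669, 24.489352)
θ=119°: h = r sin θ − e = 24.489352 − 1 = 23.489352
θ=119°: x = r cos θ + √(L² − h²) = -13.574669 + 181.486226 = 167.911557
θ=179°: crank pin P = (r cos θ, r sin θ) = (-27.995735, 0.488667)
θ=179°: h = r sin θ − e = 0.488667 − 1 = -0.511333
θ=179°: x = r cos θ + √(L² − h²) = -27.995735 + 182.999286 = 155.003550
θ=261°: crank pin P = (r cos θ, r sin θ) = (-4.380165, -27.655274)
θ=261°: h = r sin θ − e = -27.655274 − 1 = -28.655274
θ=261°: x = r cos θ + √(L² − h²) = -4.380165 + 180.742566 = 176.362401

θ=119°: 167.9116
θ=179°: 155.0036
θ=261°: 176.3624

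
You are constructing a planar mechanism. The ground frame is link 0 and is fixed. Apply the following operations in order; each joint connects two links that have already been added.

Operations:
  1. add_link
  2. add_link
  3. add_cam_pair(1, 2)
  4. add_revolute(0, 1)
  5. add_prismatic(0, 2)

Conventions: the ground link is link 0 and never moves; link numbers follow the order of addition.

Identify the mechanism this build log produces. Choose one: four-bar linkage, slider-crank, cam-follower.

links: 3 (incl. ground); joints: 1 revolute, 1 prismatic, 1 higher (cam) pair, forming one closed loop
3 links, revolute + prismatic + higher pair in one loop → cam-follower

cam-follower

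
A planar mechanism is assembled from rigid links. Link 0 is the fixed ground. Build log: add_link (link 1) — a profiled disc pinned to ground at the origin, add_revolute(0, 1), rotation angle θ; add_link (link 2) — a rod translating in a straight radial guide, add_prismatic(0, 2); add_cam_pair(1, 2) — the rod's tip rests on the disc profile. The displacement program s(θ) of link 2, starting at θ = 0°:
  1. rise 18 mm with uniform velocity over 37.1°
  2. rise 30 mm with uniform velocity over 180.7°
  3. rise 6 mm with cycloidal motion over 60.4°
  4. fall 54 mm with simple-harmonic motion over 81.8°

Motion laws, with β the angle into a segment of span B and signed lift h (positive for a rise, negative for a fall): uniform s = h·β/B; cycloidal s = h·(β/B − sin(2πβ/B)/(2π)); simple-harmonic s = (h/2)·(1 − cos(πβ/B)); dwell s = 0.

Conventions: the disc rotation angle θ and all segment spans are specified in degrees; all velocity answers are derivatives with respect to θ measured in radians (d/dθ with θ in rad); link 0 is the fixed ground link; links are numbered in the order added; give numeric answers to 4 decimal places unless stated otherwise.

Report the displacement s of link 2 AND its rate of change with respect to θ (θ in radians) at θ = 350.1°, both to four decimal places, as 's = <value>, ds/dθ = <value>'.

seg 1 [0°–37.1°] uniform, h=18: full span → s += 18 → s = 18.0000
seg 2 [37.1°–217.8°] uniform, h=30: full span → s += 30 → s = 48.0000
seg 3 [217.8°–278.2°] cycloidal, h=6: full span → s += 6 → s = 54.0000
seg 4 [278.2°–360°] simple-harmonic, h=-54: θ=350.1° here. β=71.9, B=81.8. -54/2·(1 − cos(π·0.8790)) = -52.0718 → s = 1.9282
velocity in seg [278.2°–360°] (simple-harmonic), θ in radians: β = 71.9° = 1.2549 rad, B = 81.8° = 1.4277 rad; ds/dθ = (πh/(2B)) sin(πβ/B) = (π·(-54)/(2·1.4277)) sin(π·0.8790) = -22.049557 mm/rad

s = 1.9282, ds/dθ = -22.0496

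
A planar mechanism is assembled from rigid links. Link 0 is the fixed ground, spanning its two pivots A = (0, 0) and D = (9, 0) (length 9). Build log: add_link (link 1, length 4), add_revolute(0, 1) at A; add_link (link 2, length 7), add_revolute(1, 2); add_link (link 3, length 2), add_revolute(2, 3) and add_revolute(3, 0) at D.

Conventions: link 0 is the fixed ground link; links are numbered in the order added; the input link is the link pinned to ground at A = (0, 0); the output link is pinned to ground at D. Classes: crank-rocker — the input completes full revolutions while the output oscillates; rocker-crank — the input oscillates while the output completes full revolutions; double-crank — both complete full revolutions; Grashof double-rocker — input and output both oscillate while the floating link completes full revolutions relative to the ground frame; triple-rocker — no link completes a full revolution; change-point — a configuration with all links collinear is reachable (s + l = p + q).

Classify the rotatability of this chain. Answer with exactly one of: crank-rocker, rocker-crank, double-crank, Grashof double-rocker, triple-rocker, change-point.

lengths: ground=9, input=4, coupler=7, output=2
sorted: s=2 (shortest), l=9 (longest), p+q=11
s + l = 11 vs p + q = 11
s + l = p + q → change-point (collinear configuration reachable)

change-point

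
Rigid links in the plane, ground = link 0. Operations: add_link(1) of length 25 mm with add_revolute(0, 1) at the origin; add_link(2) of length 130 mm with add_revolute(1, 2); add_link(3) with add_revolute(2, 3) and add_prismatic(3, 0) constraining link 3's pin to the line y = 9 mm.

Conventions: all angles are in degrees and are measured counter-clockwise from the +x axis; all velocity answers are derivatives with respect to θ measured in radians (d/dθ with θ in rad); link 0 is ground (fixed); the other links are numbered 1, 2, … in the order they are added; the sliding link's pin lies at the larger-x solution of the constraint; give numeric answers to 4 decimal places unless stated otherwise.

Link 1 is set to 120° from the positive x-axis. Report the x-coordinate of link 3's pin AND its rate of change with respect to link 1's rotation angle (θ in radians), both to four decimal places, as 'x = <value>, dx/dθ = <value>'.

geometry: r = 25 mm, L = 130 mm, e = 9 mm
crank pin P = (r cos θ, r sin θ) = (-12.500000, 21.650635)
h = r sin θ − e = 21.650635 − 9 = 12.650635
x = r cos θ + √(L² − h²) = -12.500000 + 129.383003 = 116.883003
dx/dθ = −r sin θ − h·r cos θ/√(L² − h²) (θ in radians; h = 12.650635) = -20.428427

x = 116.8830, dx/dθ = -20.4284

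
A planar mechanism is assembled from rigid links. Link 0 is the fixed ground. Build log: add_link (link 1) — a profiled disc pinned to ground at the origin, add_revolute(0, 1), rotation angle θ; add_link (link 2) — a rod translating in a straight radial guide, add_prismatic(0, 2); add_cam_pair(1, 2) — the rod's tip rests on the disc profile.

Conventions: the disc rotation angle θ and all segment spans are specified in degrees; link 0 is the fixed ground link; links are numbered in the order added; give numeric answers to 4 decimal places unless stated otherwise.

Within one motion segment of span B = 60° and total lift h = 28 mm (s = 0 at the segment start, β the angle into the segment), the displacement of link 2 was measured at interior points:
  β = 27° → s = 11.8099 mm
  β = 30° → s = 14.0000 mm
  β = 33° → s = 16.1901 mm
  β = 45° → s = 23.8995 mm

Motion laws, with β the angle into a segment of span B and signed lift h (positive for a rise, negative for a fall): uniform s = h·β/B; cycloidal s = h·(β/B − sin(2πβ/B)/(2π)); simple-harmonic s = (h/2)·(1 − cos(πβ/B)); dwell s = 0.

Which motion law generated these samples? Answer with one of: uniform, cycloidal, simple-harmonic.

candidates at β/B = r: uniform s = h·r (linear in β); cycloidal s = h·(r − sin(2πr)/(2π)); simple-harmonic s = (h/2)(1 − cos(πr))
β=27°: printed 11.8099 | uniform 12.6000, cycloidal 11.2229, simple-harmonic 11.8099
β=30°: printed 14.0000 | uniform 14.0000, cycloidal 14.0000, simple-harmonic 14.0000
β=33°: printed 16.1901 | uniform 15.4000, cycloidal 16.7771, simple-harmonic 16.1901
β=45°: printed 23.8995 | uniform 21.0000, cycloidal 25.4563, simple-harmonic 23.8995
only one law matches every sample → simple-harmonic

simple-harmonic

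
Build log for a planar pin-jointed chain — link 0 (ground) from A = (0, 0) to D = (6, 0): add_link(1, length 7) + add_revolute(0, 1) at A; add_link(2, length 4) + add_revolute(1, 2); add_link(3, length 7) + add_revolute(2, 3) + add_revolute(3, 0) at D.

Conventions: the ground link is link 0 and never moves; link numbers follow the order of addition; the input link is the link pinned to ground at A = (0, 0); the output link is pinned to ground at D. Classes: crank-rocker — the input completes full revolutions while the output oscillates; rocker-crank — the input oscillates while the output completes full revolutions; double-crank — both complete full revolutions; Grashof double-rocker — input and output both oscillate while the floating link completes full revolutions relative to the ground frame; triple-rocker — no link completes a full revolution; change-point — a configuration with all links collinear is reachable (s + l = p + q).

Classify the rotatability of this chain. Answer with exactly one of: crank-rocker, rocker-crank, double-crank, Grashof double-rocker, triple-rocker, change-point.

lengths: ground=6, input=7, coupler=4, output=7
sorted: s=4 (shortest), l=7 (longest), p+q=13
s + l = 11 vs p + q = 13
s + l < p + q (Grashof) with shortest = coupler link → Grashof double-rocker

Grashof double-rocker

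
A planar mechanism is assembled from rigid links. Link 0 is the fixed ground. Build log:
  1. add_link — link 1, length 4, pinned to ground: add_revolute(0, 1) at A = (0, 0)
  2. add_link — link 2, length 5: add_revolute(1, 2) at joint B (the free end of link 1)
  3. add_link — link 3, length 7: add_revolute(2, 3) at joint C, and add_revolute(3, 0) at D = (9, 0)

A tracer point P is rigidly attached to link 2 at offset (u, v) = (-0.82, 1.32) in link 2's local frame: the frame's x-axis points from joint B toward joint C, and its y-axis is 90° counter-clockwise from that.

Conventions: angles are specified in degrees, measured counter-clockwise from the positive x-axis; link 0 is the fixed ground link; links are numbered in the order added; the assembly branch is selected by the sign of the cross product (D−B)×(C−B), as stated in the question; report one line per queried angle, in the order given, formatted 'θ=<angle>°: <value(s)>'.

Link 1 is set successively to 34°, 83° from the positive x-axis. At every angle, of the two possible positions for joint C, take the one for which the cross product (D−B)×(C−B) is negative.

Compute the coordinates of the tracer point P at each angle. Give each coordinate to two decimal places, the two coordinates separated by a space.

A=(0,0), D=(9.00,0)
θ=34°: B = A + 4.00·(cos34°, sin34°) = (3.3162, 2.2368)
θ=34°: |BD| = 6.1081
θ=34°: circle(B,5.00) ∩ circle(D,7.00): a=1.0895, h=4.8799
θ=34°:   candidates: C₊=(6.1169,6.3787) cross=29.807; C₋=(2.5430,-2.7031) cross=-29.807
θ=34°:   branch - wants cross < 0 → take C=(2.5430,-2.7031) (cross=-29.807)
θ=34°: ex = (C−B)/|BC| = (-0.1546,-0.9880); ey = (0.9880,-0.1546)
θ=34°: P = B + -0.82·ex + 1.32·ey = (4.7471,2.8428)
θ=83°: B = A + 4.00·(cos83°, sin83°) = (0.4875, 3.9702)
θ=83°: |BD| = 9.3928
θ=83°: circle(B,5.00) ∩ circle(D,7.00): a=3.4188, h=3.6485
θ=83°:   candidates: C₊=(5.1281,5.8316) cross=34.270; C₋=(2.0438,-0.7814) cross=-34.270
θ=83°:   branch - wants cross < 0 → take C=(2.0438,-0.7814) (cross=-34.270)
θ=83°: ex = (C−B)/|BC| = (0.3113,-0.9503); ey = (0.9503,0.3113)
θ=83°: P = B + -0.82·ex + 1.32·ey = (1.4867,5.1603)

θ=34°: 4.75 2.84
θ=83°: 1.49 5.16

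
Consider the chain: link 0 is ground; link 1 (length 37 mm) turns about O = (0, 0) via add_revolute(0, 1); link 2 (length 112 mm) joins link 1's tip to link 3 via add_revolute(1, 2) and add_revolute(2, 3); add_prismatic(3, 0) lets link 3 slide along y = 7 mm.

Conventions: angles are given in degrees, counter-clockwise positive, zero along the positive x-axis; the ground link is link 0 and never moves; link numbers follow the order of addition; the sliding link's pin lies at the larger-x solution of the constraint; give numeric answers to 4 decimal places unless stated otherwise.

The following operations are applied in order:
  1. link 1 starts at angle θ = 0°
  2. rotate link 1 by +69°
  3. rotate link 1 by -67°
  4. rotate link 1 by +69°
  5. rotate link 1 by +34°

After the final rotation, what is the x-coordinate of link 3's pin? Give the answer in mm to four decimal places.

geometry: r = 37 mm, L = 112 mm, e = 7 mm; θ starts at 0°
rotate link 1 by +69°: θ ← 0° +69° = 69°
rotate link 1 by -67°: θ ← 69° -67° = 2°
rotate link 1 by +69°: θ ← 2° +69° = 71°
rotate link 1 by +34°: θ ← 71° +34° = 105°
crank pin P = (r cos θ, r sin θ) = (-9.576305, 35.739256)
h = r sin θ − e = 35.739256 − 7 = 28.739256
x = r cos θ + √(L² − h²) = -9.576305 + 108.249966 = 98.673662

98.6737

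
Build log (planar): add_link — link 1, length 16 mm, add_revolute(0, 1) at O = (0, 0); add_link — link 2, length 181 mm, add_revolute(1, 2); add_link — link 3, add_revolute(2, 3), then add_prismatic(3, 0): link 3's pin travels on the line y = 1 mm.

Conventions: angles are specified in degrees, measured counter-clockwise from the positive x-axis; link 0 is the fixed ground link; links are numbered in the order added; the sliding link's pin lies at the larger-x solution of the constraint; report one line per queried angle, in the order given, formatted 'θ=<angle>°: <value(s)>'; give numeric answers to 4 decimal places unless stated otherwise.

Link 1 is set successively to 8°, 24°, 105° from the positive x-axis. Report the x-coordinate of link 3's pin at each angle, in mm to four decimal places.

geometry: r = 16 mm, L = 181 mm, e = 1 mm
θ=8°: crank pin P = (r cos θ, r sin θ) = (15.844289, 2.226770)
θ=8°: h = r sin θ − e = 2.226770 − 1 = 1.226770
θ=8°: x = r cos θ + √(L² − h²) = 15.844289 + 180.995843 = 196.840132
θ=24°: crank pin P = (r cos θ, r sin θ) = (14.616727, 6.507786)
θ=24°: h = r sin θ − e = 6.507786 − 1 = 5.507786
θ=24°: x = r cos θ + √(L² − h²) = 14.616727 + 180.916180 = 195.532908
θ=105°: crank pin P = (r cos θ, r sin θ) = (-4.141105, 15.454813)
θ=105°: h = r sin θ − e = 15.454813 − 1 = 14.454813
θ=105°: x = r cos θ + √(L² − h²) = -4.141105 + 180.421890 = 176.280785

θ=8°: 196.8401
θ=24°: 195.5329
θ=105°: 176.2808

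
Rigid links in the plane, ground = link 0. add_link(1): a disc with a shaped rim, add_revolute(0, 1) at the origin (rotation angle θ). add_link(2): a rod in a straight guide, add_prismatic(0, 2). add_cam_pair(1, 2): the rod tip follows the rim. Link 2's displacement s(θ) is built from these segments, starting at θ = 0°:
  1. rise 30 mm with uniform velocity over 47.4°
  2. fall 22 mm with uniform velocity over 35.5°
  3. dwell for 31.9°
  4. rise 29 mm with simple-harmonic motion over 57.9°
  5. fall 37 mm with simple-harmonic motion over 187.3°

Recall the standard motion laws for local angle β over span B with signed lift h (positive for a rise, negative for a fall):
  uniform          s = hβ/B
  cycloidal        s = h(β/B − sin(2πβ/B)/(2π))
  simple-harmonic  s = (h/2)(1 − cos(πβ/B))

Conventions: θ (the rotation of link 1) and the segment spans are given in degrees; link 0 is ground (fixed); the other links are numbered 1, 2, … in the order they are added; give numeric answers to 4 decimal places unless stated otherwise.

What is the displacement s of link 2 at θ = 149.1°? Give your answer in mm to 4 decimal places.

segment 1 (0° to 47.4°, uniform, h = 30) is passed completely: s = 0.0000 + (30) = 30.0000
segment 2 (47.4° to 82.9°, uniform, h = -22) is passed completely: s = 30.0000 + (-22) = 8.0000
segment 3 (82.9° to 114.8°, dwell): s unchanged at 8.0000
θ = 149.1° falls in segment 4 (114.8° to 172.7°, simple-harmonic, h = 29): β = 149.1 − 114.8 = 34.3°, B = 57.9°; Δs = 29/2·(1 − cos(π·0.5924)) = 18.6503; s = 8.0000 + 18.6503 = 26.6503

26.6503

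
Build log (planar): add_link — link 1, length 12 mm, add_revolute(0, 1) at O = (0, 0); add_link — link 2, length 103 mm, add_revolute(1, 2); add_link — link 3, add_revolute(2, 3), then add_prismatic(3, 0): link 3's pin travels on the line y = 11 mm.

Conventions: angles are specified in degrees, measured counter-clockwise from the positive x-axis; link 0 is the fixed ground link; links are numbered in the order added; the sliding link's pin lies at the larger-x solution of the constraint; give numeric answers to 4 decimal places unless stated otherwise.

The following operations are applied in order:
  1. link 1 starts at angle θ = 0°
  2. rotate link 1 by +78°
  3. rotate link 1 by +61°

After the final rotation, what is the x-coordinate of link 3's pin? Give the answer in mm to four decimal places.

geometry: r = 12 mm, L = 103 mm, e = 11 mm; θ starts at 0°
rotate link 1 by +78°: θ ← 0° +78° = 78°
rotate link 1 by +61°: θ ← 78° +61° = 139°
crank pin P = (r cos θ, r sin θ) = (-9.056515, 7.872708)
h = r sin θ − e = 7.872708 − 11 = -3.127292
x = r cos θ + √(L² − h²) = -9.056515 + 102.952514 = 93.895999

93.8960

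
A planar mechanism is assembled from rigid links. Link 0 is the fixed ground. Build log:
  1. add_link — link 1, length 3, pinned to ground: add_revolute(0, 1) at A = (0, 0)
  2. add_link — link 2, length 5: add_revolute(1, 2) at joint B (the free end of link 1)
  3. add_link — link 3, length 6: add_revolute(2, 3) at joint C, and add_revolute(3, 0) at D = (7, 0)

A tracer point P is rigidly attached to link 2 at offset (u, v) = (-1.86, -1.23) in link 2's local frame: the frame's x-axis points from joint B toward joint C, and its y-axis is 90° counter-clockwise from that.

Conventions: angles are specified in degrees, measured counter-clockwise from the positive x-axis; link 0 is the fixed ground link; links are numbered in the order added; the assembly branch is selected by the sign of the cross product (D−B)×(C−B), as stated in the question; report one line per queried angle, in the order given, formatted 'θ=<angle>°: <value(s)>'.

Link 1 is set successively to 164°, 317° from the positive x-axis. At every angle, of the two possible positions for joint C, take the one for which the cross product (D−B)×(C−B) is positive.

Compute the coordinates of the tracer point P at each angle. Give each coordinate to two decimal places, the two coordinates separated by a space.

A=(0,0), D=(7.00,0)
θ=164°: B = A + 3.00·(cos164°, sin164°) = (-2.8838, 0.8269)
θ=164°: |BD| = 9.9183
θ=164°: circle(B,5.00) ∩ circle(D,6.00): a=4.4046, h=2.3663
θ=164°:   candidates: C₊=(1.7028,2.8177) cross=23.469; C₋=(1.3082,-1.8983) cross=-23.469
θ=164°:   branch + wants cross > 0 → take C=(1.7028,2.8177) (cross=23.469)
θ=164°: ex = (C−B)/|BC| = (0.9173,0.3982); ey = (-0.3982,0.9173)
θ=164°: P = B + -1.86·ex + -1.23·ey = (-4.1003,-1.0420)
θ=317°: B = A + 3.00·(cos317°, sin317°) = (2.1941, -2.0460)
θ=317°: |BD| = 5.2233
θ=317°: circle(B,5.00) ∩ circle(D,6.00): a=1.5587, h=4.7508
θ=317°:   candidates: C₊=(1.7673,2.9358) cross=24.815; C₋=(5.4891,-5.8067) cross=-24.815
θ=317°:   branch + wants cross > 0 → take C=(1.7673,2.9358) (cross=24.815)
θ=317°: ex = (C−B)/|BC| = (-0.0854,0.9964); ey = (-0.9964,-0.0854)
θ=317°: P = B + -1.86·ex + -1.23·ey = (3.5783,-3.7942)

θ=164°: -4.10 -1.04
θ=317°: 3.58 -3.79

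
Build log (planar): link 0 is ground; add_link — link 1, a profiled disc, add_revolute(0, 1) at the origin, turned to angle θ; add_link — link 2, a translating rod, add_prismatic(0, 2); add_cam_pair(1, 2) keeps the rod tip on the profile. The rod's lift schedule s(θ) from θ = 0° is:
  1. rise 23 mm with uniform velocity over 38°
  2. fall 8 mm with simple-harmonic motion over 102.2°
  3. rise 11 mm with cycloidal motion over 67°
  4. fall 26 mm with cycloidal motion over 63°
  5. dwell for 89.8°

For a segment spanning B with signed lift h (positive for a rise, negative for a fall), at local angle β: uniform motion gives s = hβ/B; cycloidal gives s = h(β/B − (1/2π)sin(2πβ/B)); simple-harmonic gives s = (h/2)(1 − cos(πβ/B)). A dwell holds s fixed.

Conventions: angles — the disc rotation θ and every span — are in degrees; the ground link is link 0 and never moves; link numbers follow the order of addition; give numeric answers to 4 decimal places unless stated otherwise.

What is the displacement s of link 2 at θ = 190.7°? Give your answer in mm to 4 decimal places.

seg 1 [0°–38°] uniform, h=23: full span → s += 23 → s = 23.0000
seg 2 [38°–140.2°] simple-harmonic, h=-8: full span → s += -8 → s = 15.0000
seg 3 [140.2°–207.2°] cycloidal, h=11: θ=190.7° here. β=50.5, B=67. 11·(0.7537 − sin(2π·0.7537)/(2π)) = 10.0413 → s = 25.0413

25.0413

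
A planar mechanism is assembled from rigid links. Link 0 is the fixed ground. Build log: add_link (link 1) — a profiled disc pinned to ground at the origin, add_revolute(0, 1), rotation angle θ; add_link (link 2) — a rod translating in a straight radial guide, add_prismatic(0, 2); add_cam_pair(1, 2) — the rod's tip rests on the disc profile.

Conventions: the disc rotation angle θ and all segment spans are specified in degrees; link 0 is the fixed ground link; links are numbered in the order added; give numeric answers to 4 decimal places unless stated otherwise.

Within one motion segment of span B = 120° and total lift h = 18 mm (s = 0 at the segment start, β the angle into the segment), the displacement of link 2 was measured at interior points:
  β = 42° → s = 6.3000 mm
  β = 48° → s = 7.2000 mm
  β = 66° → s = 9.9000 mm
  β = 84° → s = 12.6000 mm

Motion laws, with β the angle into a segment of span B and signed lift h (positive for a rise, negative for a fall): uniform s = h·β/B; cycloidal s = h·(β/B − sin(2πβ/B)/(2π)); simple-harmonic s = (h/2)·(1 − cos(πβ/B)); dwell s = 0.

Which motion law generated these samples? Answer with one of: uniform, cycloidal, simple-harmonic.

candidates at β/B = r: uniform s = h·r (linear in β); cycloidal s = h·(r − sin(2πr)/(2π)); simple-harmonic s = (h/2)(1 − cos(πr))
β=42°: printed 6.3000 | uniform 6.3000, cycloidal 3.9823, simple-harmonic 4.9141
β=48°: printed 7.2000 | uniform 7.2000, cycloidal 5.5161, simple-harmonic 6.2188
β=66°: printed 9.9000 | uniform 9.9000, cycloidal 10.7853, simple-harmonic 10.4079
β=84°: printed 12.6000 | uniform 12.6000, cycloidal 15.3246, simple-harmonic 14.2901
only one law matches every sample → uniform

uniform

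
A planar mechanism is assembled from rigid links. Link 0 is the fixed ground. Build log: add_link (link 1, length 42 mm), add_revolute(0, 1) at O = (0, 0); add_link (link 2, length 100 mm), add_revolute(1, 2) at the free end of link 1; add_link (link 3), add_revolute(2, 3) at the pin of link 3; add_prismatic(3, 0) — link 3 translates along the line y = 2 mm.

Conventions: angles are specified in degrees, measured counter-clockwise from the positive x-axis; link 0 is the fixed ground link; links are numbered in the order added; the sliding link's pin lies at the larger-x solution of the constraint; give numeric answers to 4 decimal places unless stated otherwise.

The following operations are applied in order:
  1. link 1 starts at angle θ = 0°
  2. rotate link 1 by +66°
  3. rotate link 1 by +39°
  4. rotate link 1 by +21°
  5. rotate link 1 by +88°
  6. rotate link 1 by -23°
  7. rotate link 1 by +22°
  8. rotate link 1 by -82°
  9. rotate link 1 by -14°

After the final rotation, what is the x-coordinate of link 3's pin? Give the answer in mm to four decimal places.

geometry: r = 42 mm, L = 100 mm, e = 2 mm; θ starts at 0°
rotate link 1 by +66°: θ ← 0° +66° = 66°
rotate link 1 by +39°: θ ← 66° +39° = 105°
rotate link 1 by +21°: θ ← 105° +21° = 126°
rotate link 1 by +88°: θ ← 126° +88° = 214°
rotate link 1 by -23°: θ ← 214° -23° = 191°
rotate link 1 by +22°: θ ← 191° +22° = 213°
rotate link 1 by -82°: θ ← 213° -82° = 131°
rotate link 1 by -14°: θ ← 131° -14° = 117°
crank pin P = (r cos θ, r sin θ) = (-19.067601, 37.422274)
h = r sin θ − e = 37.422274 − 2 = 35.422274
x = r cos θ + √(L² − h²) = -19.067601 + 93.516108 = 74.448507

74.4485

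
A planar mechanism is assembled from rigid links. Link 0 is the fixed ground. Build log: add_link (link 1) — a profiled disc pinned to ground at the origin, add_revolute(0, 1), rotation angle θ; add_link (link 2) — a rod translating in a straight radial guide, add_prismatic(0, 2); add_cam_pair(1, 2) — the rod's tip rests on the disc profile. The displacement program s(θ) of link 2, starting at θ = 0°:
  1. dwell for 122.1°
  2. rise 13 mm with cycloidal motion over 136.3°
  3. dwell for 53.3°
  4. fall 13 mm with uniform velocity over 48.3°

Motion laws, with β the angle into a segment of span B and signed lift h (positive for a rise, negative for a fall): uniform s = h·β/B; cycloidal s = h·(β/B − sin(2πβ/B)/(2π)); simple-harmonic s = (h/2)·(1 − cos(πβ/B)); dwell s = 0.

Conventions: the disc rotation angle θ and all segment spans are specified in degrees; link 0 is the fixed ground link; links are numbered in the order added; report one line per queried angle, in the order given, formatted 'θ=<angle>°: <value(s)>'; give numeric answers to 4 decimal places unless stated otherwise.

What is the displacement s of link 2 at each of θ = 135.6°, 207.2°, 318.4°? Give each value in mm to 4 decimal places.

seg 1 [0°–122.1°] dwell: s stays 0.0000
seg 2 [122.1°–258.4°] cycloidal, h=13: θ=135.6° here. β=13.5, B=136.3. 13·(0.0990 − sin(2π·0.0990)/(2π)) = 0.0815 → s = 0.0815
seg 2 [122.1°–258.4°] cycloidal, h=13: θ=207.2° here. β=85.1, B=136.3. 13·(0.6244 − sin(2π·0.6244)/(2π)) = 9.5738 → s = 9.5738
seg 2 [122.1°–258.4°] cycloidal, h=13: full span → s += 13 → s = 13.0000
seg 3 [258.4°–311.7°] dwell: s stays 13.0000
seg 4 [311.7°–360°] uniform, h=-13: θ=318.4° here. β=6.7, B=48.3. -13·6.7/48.3 = -1.8033 → s = 11.1967

θ=135.6°: 0.0815
θ=207.2°: 9.5738
θ=318.4°: 11.1967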